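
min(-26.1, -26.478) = -26.478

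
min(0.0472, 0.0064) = 0.0064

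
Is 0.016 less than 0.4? Yes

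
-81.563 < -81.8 False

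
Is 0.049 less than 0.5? Yes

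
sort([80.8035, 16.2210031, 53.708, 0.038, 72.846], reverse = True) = [80.8035, 72.846, 53.708, 16.2210031, 0.038]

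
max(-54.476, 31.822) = 31.822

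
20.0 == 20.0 True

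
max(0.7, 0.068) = 0.7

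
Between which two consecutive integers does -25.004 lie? -26 and -25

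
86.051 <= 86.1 True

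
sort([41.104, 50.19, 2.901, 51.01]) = [2.901, 41.104, 50.19, 51.01]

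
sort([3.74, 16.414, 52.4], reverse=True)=[52.4, 16.414, 3.74]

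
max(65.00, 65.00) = 65.00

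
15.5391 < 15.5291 False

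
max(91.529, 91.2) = 91.529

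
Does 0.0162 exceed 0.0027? Yes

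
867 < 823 False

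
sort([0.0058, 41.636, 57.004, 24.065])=[0.0058, 24.065, 41.636, 57.004]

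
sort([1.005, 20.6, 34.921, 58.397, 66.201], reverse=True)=[66.201, 58.397, 34.921, 20.6, 1.005]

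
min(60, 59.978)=59.978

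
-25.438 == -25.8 False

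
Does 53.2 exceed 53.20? No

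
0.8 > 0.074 True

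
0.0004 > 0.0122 False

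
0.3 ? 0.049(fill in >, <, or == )>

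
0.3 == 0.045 False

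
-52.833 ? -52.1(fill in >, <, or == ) <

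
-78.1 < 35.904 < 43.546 True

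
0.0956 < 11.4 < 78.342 True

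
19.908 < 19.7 False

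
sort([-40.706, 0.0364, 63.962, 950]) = [-40.706, 0.0364, 63.962, 950]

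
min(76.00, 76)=76.00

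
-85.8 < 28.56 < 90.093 True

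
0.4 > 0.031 True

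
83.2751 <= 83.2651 False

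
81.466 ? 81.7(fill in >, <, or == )<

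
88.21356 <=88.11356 False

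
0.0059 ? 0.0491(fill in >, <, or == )<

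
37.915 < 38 True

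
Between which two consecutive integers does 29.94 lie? 29 and 30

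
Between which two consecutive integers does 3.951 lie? 3 and 4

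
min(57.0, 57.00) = 57.0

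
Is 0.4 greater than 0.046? Yes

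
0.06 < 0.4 True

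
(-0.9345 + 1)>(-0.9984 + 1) True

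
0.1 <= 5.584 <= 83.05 True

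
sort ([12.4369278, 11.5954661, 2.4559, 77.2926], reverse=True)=[77.2926, 12.4369278, 11.5954661, 2.4559]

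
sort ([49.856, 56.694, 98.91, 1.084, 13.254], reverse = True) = [98.91, 56.694, 49.856, 13.254, 1.084]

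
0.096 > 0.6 False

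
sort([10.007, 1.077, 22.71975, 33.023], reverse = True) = [33.023, 22.71975, 10.007, 1.077]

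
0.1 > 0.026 True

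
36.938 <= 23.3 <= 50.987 False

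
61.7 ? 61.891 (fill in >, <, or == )<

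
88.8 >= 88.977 False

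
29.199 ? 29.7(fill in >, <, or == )<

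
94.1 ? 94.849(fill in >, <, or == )<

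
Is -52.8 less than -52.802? No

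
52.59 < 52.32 False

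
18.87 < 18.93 True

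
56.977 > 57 False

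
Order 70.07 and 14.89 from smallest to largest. 14.89,70.07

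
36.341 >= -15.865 True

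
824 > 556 True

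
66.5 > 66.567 False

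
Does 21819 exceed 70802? No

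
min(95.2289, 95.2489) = 95.2289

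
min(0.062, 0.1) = 0.062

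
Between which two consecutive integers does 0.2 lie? 0 and 1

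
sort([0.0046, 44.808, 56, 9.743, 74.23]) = [0.0046, 9.743, 44.808, 56, 74.23]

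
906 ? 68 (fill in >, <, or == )>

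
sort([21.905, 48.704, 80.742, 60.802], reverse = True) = [80.742, 60.802, 48.704, 21.905]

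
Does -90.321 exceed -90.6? Yes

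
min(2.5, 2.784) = 2.5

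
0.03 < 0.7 True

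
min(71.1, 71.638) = 71.1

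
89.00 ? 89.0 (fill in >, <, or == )==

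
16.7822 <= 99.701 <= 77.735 False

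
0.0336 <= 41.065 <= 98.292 True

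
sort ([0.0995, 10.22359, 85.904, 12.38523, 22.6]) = [0.0995, 10.22359, 12.38523, 22.6, 85.904]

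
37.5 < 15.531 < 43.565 False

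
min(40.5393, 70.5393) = 40.5393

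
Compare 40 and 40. They are equal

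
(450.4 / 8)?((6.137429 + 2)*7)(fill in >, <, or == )<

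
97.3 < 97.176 False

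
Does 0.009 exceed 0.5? No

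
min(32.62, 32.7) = 32.62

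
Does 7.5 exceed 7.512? No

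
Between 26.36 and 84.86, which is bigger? 84.86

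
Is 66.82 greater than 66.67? Yes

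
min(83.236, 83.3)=83.236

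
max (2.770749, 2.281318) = 2.770749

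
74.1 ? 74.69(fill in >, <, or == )<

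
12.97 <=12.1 False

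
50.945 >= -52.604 True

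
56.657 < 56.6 False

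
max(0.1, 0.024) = 0.1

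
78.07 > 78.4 False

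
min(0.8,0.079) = 0.079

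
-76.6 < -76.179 True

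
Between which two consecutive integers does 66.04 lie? 66 and 67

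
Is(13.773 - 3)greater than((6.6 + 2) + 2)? Yes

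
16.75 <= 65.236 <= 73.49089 True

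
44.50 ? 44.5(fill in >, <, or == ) ==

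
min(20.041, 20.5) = 20.041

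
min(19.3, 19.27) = 19.27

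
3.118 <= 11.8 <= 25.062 True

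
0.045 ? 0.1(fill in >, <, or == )<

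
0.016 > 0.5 False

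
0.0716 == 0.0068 False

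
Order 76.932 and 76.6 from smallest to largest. 76.6, 76.932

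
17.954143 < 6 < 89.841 False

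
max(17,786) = 786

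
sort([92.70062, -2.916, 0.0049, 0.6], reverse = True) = [92.70062, 0.6, 0.0049, -2.916]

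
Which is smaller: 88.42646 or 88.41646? 88.41646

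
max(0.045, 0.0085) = 0.045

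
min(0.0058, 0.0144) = 0.0058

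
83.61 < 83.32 False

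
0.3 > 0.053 True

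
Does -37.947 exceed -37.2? No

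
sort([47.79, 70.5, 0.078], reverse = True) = [70.5, 47.79, 0.078]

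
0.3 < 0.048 False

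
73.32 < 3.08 False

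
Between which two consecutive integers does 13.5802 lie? 13 and 14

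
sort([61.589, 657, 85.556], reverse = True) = [657, 85.556, 61.589]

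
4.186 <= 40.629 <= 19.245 False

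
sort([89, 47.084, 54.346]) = [47.084, 54.346, 89]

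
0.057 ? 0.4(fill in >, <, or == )<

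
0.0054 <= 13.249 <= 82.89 True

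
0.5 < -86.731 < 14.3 False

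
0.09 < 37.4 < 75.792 True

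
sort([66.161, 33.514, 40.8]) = [33.514, 40.8, 66.161]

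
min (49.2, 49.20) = 49.2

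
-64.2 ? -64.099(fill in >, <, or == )<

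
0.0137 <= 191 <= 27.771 False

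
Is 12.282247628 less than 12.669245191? Yes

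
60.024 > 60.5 False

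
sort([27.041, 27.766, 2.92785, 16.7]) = [2.92785, 16.7, 27.041, 27.766]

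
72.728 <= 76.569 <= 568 True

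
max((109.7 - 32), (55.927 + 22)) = 77.927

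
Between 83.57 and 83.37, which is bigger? 83.57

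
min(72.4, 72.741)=72.4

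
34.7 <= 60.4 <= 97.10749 True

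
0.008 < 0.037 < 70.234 True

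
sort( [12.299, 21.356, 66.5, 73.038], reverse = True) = [73.038, 66.5, 21.356, 12.299]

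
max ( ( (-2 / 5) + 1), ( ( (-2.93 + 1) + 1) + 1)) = 0.6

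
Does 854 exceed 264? Yes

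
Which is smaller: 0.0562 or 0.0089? 0.0089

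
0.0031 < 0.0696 True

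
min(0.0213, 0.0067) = 0.0067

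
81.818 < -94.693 False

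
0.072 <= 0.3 True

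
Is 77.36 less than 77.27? No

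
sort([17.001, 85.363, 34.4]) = [17.001, 34.4, 85.363]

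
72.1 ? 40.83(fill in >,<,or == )>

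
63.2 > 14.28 True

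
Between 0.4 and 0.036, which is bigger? 0.4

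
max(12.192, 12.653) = 12.653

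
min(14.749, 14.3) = 14.3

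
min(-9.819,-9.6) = -9.819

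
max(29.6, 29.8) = 29.8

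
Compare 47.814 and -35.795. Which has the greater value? 47.814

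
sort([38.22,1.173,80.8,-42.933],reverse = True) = [80.8,38.22,1.173,-42.933]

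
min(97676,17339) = 17339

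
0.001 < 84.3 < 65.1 False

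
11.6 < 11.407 False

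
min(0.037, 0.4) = 0.037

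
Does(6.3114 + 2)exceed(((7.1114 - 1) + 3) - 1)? Yes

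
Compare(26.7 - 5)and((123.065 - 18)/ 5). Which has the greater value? (26.7 - 5)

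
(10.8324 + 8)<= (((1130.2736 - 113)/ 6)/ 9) True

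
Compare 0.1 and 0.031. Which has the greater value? 0.1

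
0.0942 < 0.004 False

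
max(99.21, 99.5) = 99.5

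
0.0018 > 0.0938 False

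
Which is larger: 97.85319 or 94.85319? 97.85319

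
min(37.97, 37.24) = 37.24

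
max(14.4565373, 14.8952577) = 14.8952577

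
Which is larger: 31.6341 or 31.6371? 31.6371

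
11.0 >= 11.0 True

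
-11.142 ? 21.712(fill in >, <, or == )<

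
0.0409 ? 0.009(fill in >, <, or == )>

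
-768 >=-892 True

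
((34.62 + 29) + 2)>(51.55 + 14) True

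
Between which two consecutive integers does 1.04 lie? 1 and 2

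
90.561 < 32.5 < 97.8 False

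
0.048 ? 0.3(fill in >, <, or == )<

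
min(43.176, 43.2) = 43.176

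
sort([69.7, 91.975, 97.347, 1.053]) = [1.053, 69.7, 91.975, 97.347]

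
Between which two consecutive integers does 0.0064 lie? 0 and 1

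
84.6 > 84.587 True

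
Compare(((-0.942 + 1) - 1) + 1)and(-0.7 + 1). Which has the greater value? (-0.7 + 1)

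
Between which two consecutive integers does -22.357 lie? -23 and -22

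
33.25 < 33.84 True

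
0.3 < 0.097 False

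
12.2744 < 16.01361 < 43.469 True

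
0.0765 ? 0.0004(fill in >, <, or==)>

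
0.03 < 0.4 True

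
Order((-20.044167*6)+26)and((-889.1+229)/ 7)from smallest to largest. ((-889.1+229)/ 7), ((-20.044167*6)+26)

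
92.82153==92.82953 False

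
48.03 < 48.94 True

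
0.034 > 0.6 False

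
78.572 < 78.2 False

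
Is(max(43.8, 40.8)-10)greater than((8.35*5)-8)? Yes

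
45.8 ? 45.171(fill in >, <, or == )>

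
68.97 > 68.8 True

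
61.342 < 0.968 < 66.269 False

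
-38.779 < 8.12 True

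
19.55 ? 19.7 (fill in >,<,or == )<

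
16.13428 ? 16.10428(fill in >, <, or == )>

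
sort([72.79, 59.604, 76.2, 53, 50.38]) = [50.38, 53, 59.604, 72.79, 76.2]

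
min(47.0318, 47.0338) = 47.0318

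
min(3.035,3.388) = 3.035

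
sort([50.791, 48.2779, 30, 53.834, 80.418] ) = [30, 48.2779, 50.791, 53.834, 80.418]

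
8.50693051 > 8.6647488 False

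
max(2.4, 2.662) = 2.662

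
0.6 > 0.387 True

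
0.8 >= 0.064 True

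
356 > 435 False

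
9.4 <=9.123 False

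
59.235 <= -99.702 False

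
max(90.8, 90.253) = 90.8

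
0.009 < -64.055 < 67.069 False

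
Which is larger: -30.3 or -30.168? -30.168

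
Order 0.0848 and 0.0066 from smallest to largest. 0.0066, 0.0848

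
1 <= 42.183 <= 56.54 True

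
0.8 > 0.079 True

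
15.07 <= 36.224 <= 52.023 True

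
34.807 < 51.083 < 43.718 False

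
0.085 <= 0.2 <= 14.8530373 True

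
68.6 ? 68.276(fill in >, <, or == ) >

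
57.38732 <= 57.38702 False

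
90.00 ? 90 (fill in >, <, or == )==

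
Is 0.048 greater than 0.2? No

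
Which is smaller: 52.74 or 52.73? 52.73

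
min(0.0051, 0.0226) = 0.0051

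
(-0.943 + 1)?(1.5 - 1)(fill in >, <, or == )<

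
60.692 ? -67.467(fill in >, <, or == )>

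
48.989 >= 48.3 True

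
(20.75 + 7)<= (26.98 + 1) True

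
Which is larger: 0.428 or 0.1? 0.428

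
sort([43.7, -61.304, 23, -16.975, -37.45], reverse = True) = [43.7, 23, -16.975, -37.45, -61.304]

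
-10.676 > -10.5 False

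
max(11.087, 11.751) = 11.751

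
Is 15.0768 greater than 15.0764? Yes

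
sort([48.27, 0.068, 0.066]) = [0.066, 0.068, 48.27]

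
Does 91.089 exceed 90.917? Yes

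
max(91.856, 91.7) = 91.856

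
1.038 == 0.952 False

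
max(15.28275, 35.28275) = 35.28275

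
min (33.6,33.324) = 33.324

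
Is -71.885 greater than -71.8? No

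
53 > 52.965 True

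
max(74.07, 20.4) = 74.07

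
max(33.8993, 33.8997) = 33.8997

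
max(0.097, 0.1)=0.1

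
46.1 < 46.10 False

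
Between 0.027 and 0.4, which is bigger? 0.4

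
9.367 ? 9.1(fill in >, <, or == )>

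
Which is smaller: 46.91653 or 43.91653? 43.91653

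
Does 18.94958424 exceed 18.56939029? Yes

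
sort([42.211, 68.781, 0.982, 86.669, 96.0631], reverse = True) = [96.0631, 86.669, 68.781, 42.211, 0.982]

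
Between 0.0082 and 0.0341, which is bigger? 0.0341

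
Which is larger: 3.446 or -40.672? 3.446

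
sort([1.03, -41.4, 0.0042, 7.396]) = [-41.4, 0.0042, 1.03, 7.396]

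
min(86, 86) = 86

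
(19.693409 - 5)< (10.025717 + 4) False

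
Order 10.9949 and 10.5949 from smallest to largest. 10.5949, 10.9949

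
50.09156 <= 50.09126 False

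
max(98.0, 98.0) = 98.0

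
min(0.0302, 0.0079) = 0.0079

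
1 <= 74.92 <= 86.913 True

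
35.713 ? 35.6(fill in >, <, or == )>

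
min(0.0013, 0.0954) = 0.0013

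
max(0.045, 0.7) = 0.7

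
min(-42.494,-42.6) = -42.6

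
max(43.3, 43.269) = 43.3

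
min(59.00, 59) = 59.00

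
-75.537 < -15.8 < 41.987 True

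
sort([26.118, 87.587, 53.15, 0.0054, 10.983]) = [0.0054, 10.983, 26.118, 53.15, 87.587]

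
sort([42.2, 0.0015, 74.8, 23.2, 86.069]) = [0.0015, 23.2, 42.2, 74.8, 86.069]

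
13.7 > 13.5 True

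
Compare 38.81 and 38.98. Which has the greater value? 38.98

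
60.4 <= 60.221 False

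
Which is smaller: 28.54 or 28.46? 28.46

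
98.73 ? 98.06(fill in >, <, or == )>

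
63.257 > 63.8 False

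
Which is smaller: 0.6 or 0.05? 0.05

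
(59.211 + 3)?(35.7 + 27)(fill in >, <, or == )<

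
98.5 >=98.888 False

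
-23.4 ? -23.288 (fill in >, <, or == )<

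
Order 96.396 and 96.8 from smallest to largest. 96.396, 96.8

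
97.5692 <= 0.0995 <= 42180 False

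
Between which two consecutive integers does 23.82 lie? 23 and 24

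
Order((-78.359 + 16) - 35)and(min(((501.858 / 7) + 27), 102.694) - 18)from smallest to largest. ((-78.359 + 16) - 35), (min(((501.858 / 7) + 27), 102.694) - 18)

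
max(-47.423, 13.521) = 13.521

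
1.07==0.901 False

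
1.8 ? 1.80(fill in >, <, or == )==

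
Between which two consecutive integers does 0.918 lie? 0 and 1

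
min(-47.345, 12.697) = -47.345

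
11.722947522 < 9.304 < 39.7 False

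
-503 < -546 False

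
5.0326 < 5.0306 False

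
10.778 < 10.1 False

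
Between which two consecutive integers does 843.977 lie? 843 and 844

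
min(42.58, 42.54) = 42.54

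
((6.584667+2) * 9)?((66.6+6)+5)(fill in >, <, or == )<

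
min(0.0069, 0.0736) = 0.0069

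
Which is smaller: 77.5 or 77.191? 77.191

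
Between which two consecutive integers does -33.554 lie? -34 and -33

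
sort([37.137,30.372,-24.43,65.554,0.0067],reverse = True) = [65.554,37.137,30.372,0.0067,-24.43]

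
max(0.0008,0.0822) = 0.0822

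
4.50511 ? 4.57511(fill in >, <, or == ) <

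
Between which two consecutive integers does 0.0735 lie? 0 and 1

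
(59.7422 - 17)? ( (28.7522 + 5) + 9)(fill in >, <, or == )<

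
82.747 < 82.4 False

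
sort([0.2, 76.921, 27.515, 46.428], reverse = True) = [76.921, 46.428, 27.515, 0.2]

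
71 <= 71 True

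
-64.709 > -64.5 False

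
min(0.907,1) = 0.907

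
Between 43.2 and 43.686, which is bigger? 43.686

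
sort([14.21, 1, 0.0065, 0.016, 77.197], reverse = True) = [77.197, 14.21, 1, 0.016, 0.0065]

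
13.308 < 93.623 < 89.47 False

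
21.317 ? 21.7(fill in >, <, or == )<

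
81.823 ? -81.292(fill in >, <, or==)>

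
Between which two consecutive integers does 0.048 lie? 0 and 1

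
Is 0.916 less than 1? Yes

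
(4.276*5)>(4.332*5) False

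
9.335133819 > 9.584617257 False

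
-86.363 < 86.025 True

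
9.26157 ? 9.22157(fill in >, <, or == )>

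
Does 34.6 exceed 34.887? No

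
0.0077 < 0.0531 True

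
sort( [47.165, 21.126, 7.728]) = [7.728, 21.126, 47.165]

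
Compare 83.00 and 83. They are equal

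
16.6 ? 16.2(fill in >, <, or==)>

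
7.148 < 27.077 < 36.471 True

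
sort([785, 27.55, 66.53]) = [27.55, 66.53, 785]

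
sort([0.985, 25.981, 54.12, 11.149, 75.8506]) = [0.985, 11.149, 25.981, 54.12, 75.8506]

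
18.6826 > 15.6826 True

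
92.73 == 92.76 False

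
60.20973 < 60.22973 True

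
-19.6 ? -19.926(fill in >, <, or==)>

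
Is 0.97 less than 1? Yes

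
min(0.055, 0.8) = 0.055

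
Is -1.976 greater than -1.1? No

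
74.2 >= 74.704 False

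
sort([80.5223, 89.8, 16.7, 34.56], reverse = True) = [89.8, 80.5223, 34.56, 16.7]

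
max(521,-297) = 521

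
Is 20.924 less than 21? Yes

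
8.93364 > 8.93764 False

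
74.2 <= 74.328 True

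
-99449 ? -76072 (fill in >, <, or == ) <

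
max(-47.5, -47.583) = -47.5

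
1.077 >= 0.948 True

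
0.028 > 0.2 False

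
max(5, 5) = 5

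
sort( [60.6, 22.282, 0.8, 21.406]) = [0.8, 21.406, 22.282, 60.6]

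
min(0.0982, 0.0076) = 0.0076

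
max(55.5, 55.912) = 55.912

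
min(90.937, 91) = 90.937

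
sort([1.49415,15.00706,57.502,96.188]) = [1.49415,15.00706,57.502,96.188]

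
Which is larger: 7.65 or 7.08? 7.65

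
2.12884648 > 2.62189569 False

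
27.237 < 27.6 True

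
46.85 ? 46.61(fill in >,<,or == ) >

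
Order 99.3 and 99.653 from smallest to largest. 99.3, 99.653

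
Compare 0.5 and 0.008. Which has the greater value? 0.5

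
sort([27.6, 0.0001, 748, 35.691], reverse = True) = [748, 35.691, 27.6, 0.0001]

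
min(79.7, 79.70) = 79.7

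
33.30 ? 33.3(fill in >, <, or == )==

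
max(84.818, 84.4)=84.818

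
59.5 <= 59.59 True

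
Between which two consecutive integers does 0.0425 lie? 0 and 1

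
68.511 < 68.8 True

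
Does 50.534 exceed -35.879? Yes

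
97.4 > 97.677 False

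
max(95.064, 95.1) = 95.1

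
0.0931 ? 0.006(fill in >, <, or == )>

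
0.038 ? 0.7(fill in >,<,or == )<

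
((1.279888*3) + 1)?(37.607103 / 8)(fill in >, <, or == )>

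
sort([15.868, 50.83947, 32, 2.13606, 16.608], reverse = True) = [50.83947, 32, 16.608, 15.868, 2.13606]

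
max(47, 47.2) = 47.2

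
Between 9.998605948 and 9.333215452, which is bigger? 9.998605948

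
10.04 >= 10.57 False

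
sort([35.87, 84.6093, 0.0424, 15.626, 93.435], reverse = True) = [93.435, 84.6093, 35.87, 15.626, 0.0424]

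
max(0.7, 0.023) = 0.7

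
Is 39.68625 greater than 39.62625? Yes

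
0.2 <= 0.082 False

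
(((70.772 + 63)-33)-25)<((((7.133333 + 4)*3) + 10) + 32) False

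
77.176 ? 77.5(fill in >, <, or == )<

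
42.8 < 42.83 True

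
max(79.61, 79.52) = 79.61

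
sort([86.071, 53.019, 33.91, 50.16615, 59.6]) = [33.91, 50.16615, 53.019, 59.6, 86.071]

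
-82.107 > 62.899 False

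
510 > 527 False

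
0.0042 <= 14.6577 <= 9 False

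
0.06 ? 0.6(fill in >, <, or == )<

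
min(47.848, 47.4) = 47.4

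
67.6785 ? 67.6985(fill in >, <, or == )<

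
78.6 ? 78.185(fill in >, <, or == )>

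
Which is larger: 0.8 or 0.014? 0.8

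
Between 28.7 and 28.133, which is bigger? 28.7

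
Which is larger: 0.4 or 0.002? 0.4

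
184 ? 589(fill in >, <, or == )<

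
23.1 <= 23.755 True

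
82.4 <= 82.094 False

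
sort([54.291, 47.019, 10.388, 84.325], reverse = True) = [84.325, 54.291, 47.019, 10.388]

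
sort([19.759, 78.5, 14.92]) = [14.92, 19.759, 78.5]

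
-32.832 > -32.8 False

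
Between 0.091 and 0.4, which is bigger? 0.4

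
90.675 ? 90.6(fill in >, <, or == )>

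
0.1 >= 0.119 False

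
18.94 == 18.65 False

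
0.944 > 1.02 False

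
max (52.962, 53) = 53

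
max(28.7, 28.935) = 28.935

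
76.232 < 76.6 True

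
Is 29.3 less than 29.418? Yes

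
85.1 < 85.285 True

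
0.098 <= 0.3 True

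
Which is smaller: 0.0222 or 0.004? 0.004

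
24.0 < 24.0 False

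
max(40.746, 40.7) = 40.746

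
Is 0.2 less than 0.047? No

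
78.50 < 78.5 False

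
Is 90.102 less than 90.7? Yes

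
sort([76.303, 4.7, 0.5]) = [0.5, 4.7, 76.303]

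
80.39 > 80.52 False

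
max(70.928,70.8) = 70.928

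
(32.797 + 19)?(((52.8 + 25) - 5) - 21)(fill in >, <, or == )<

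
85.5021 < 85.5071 True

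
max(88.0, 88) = 88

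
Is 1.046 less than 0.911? No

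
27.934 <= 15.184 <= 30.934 False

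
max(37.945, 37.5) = 37.945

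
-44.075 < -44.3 False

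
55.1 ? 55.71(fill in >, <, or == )<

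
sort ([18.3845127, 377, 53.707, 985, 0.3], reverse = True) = [985, 377, 53.707, 18.3845127, 0.3]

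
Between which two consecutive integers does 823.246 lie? 823 and 824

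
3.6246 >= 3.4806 True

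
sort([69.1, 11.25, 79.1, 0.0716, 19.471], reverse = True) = [79.1, 69.1, 19.471, 11.25, 0.0716]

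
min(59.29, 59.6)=59.29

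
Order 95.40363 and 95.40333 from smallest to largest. 95.40333, 95.40363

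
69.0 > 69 False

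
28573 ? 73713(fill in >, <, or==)<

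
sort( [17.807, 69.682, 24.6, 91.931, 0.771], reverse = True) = [91.931, 69.682, 24.6, 17.807, 0.771]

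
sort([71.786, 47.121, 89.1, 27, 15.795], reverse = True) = [89.1, 71.786, 47.121, 27, 15.795]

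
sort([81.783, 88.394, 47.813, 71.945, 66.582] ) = [47.813, 66.582, 71.945, 81.783, 88.394]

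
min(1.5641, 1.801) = 1.5641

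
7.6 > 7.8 False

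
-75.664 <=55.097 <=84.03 True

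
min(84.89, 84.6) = 84.6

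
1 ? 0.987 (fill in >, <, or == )>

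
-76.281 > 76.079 False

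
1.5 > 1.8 False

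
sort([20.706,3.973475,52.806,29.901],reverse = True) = [52.806,29.901,20.706,3.973475]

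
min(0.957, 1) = 0.957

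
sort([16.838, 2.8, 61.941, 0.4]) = [0.4, 2.8, 16.838, 61.941]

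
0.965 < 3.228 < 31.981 True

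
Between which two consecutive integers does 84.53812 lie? 84 and 85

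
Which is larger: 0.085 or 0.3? 0.3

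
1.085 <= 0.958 False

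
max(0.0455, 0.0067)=0.0455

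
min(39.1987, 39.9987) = 39.1987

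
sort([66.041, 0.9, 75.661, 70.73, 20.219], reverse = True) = [75.661, 70.73, 66.041, 20.219, 0.9]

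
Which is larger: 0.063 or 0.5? 0.5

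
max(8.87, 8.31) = 8.87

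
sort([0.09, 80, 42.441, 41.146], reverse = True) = [80, 42.441, 41.146, 0.09]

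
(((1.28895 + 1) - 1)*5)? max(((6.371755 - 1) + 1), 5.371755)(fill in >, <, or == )>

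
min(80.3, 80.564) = 80.3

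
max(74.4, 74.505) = 74.505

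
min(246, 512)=246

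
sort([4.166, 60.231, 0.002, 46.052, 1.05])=[0.002, 1.05, 4.166, 46.052, 60.231]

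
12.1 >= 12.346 False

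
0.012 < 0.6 True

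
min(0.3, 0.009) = 0.009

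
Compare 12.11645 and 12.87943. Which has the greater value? 12.87943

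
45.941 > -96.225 True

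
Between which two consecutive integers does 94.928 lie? 94 and 95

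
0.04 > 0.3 False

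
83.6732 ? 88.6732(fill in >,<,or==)<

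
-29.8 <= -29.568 True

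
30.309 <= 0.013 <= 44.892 False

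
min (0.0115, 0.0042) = 0.0042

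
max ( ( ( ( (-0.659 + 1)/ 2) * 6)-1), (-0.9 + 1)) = 0.1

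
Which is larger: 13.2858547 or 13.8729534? 13.8729534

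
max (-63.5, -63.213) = -63.213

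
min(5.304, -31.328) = -31.328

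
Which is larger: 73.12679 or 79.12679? 79.12679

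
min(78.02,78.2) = 78.02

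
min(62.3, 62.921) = 62.3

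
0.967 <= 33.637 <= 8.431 False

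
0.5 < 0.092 False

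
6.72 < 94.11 True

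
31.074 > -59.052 True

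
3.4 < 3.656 True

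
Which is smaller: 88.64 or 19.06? 19.06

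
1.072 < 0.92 False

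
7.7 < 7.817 True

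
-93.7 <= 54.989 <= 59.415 True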